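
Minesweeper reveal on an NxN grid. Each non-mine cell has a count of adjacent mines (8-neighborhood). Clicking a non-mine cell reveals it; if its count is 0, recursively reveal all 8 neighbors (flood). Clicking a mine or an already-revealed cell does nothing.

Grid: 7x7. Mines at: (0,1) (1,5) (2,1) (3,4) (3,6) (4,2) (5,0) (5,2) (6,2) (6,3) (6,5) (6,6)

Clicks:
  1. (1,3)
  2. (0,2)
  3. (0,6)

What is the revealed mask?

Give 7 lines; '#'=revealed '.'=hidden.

Answer: ..###.#
..###..
..###..
.......
.......
.......
.......

Derivation:
Click 1 (1,3) count=0: revealed 9 new [(0,2) (0,3) (0,4) (1,2) (1,3) (1,4) (2,2) (2,3) (2,4)] -> total=9
Click 2 (0,2) count=1: revealed 0 new [(none)] -> total=9
Click 3 (0,6) count=1: revealed 1 new [(0,6)] -> total=10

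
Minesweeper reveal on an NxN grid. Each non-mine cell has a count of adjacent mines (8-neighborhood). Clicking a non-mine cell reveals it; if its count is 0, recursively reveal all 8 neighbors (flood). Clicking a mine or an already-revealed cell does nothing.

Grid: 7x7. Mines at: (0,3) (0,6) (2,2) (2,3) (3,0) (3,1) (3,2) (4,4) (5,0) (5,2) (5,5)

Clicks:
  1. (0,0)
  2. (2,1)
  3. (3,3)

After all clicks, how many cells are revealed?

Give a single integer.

Click 1 (0,0) count=0: revealed 8 new [(0,0) (0,1) (0,2) (1,0) (1,1) (1,2) (2,0) (2,1)] -> total=8
Click 2 (2,1) count=4: revealed 0 new [(none)] -> total=8
Click 3 (3,3) count=4: revealed 1 new [(3,3)] -> total=9

Answer: 9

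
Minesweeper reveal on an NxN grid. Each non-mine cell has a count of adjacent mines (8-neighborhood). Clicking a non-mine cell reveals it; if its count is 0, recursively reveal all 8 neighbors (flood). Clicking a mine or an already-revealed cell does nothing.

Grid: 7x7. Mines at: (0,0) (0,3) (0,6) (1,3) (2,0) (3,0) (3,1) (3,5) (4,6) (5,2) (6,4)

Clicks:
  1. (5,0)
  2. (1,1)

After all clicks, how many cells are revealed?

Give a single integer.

Click 1 (5,0) count=0: revealed 6 new [(4,0) (4,1) (5,0) (5,1) (6,0) (6,1)] -> total=6
Click 2 (1,1) count=2: revealed 1 new [(1,1)] -> total=7

Answer: 7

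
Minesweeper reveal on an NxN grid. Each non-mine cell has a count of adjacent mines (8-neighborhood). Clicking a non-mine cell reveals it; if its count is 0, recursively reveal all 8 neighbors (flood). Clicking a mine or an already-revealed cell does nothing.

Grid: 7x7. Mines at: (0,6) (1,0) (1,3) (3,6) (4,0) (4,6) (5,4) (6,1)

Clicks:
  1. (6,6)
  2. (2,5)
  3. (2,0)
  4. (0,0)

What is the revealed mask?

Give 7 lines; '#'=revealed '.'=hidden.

Answer: #......
.......
#....#.
.......
.......
.....##
.....##

Derivation:
Click 1 (6,6) count=0: revealed 4 new [(5,5) (5,6) (6,5) (6,6)] -> total=4
Click 2 (2,5) count=1: revealed 1 new [(2,5)] -> total=5
Click 3 (2,0) count=1: revealed 1 new [(2,0)] -> total=6
Click 4 (0,0) count=1: revealed 1 new [(0,0)] -> total=7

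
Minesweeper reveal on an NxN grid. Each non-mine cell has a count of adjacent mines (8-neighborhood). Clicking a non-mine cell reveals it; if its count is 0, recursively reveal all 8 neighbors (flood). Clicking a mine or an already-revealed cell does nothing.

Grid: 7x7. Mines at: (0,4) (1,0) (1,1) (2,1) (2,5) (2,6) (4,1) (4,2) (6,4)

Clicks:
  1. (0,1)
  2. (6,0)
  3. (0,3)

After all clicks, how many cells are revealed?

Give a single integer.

Click 1 (0,1) count=2: revealed 1 new [(0,1)] -> total=1
Click 2 (6,0) count=0: revealed 8 new [(5,0) (5,1) (5,2) (5,3) (6,0) (6,1) (6,2) (6,3)] -> total=9
Click 3 (0,3) count=1: revealed 1 new [(0,3)] -> total=10

Answer: 10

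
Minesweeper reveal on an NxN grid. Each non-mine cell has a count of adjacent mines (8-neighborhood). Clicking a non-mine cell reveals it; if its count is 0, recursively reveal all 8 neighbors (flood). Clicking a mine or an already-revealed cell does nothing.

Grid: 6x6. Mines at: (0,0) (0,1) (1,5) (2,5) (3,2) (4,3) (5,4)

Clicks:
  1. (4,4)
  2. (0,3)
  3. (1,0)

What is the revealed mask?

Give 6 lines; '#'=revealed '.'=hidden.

Click 1 (4,4) count=2: revealed 1 new [(4,4)] -> total=1
Click 2 (0,3) count=0: revealed 9 new [(0,2) (0,3) (0,4) (1,2) (1,3) (1,4) (2,2) (2,3) (2,4)] -> total=10
Click 3 (1,0) count=2: revealed 1 new [(1,0)] -> total=11

Answer: ..###.
#.###.
..###.
......
....#.
......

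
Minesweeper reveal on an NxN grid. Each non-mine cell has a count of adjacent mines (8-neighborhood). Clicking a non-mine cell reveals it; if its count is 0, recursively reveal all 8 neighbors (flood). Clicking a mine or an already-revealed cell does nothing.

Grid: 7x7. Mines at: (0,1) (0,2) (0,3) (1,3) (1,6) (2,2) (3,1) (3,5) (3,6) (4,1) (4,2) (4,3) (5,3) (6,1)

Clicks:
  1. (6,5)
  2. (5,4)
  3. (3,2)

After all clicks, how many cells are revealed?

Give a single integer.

Answer: 10

Derivation:
Click 1 (6,5) count=0: revealed 9 new [(4,4) (4,5) (4,6) (5,4) (5,5) (5,6) (6,4) (6,5) (6,6)] -> total=9
Click 2 (5,4) count=2: revealed 0 new [(none)] -> total=9
Click 3 (3,2) count=5: revealed 1 new [(3,2)] -> total=10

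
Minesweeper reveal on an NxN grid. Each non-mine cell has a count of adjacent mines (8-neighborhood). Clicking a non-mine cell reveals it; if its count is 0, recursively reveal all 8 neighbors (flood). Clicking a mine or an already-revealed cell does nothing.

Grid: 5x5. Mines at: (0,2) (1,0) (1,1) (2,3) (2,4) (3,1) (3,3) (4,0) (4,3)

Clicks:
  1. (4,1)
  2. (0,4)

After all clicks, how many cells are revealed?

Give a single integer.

Click 1 (4,1) count=2: revealed 1 new [(4,1)] -> total=1
Click 2 (0,4) count=0: revealed 4 new [(0,3) (0,4) (1,3) (1,4)] -> total=5

Answer: 5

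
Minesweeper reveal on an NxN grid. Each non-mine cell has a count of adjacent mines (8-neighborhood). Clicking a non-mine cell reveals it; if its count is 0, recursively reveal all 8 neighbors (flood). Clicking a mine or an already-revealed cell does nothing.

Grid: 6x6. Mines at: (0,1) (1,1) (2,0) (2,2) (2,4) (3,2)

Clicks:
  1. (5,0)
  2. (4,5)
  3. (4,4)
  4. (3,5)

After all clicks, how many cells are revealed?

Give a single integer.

Click 1 (5,0) count=0: revealed 17 new [(3,0) (3,1) (3,3) (3,4) (3,5) (4,0) (4,1) (4,2) (4,3) (4,4) (4,5) (5,0) (5,1) (5,2) (5,3) (5,4) (5,5)] -> total=17
Click 2 (4,5) count=0: revealed 0 new [(none)] -> total=17
Click 3 (4,4) count=0: revealed 0 new [(none)] -> total=17
Click 4 (3,5) count=1: revealed 0 new [(none)] -> total=17

Answer: 17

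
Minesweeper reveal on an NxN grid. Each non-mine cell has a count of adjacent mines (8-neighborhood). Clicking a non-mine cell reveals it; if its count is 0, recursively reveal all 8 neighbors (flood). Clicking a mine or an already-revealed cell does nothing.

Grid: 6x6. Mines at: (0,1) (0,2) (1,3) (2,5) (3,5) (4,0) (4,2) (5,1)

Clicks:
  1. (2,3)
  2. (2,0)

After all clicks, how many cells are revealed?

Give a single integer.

Answer: 10

Derivation:
Click 1 (2,3) count=1: revealed 1 new [(2,3)] -> total=1
Click 2 (2,0) count=0: revealed 9 new [(1,0) (1,1) (1,2) (2,0) (2,1) (2,2) (3,0) (3,1) (3,2)] -> total=10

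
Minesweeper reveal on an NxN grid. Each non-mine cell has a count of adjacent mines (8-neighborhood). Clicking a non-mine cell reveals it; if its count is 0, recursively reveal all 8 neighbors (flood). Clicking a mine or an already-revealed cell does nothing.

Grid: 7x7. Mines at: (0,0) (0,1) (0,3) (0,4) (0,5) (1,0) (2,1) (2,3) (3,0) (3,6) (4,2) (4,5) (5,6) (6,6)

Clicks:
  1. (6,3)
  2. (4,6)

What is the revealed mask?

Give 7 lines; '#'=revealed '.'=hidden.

Answer: .......
.......
.......
.......
##....#
######.
######.

Derivation:
Click 1 (6,3) count=0: revealed 14 new [(4,0) (4,1) (5,0) (5,1) (5,2) (5,3) (5,4) (5,5) (6,0) (6,1) (6,2) (6,3) (6,4) (6,5)] -> total=14
Click 2 (4,6) count=3: revealed 1 new [(4,6)] -> total=15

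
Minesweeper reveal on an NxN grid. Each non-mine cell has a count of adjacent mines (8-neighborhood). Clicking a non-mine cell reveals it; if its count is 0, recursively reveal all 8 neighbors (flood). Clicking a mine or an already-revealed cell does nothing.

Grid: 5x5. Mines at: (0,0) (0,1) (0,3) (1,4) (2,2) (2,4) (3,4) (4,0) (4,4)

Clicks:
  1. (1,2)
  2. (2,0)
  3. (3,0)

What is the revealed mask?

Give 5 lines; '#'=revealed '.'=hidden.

Answer: .....
###..
##...
##...
.....

Derivation:
Click 1 (1,2) count=3: revealed 1 new [(1,2)] -> total=1
Click 2 (2,0) count=0: revealed 6 new [(1,0) (1,1) (2,0) (2,1) (3,0) (3,1)] -> total=7
Click 3 (3,0) count=1: revealed 0 new [(none)] -> total=7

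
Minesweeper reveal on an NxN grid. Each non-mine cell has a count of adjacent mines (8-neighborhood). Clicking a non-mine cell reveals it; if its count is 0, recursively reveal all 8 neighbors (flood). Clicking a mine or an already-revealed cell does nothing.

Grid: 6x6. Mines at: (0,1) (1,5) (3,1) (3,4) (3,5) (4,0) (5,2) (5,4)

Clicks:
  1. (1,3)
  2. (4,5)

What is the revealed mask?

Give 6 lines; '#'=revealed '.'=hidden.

Click 1 (1,3) count=0: revealed 9 new [(0,2) (0,3) (0,4) (1,2) (1,3) (1,4) (2,2) (2,3) (2,4)] -> total=9
Click 2 (4,5) count=3: revealed 1 new [(4,5)] -> total=10

Answer: ..###.
..###.
..###.
......
.....#
......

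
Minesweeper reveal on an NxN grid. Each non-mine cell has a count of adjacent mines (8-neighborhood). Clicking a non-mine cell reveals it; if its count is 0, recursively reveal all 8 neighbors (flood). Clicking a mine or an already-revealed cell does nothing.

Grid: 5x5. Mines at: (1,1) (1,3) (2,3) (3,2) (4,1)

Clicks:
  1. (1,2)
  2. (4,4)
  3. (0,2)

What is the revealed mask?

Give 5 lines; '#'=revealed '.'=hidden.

Click 1 (1,2) count=3: revealed 1 new [(1,2)] -> total=1
Click 2 (4,4) count=0: revealed 4 new [(3,3) (3,4) (4,3) (4,4)] -> total=5
Click 3 (0,2) count=2: revealed 1 new [(0,2)] -> total=6

Answer: ..#..
..#..
.....
...##
...##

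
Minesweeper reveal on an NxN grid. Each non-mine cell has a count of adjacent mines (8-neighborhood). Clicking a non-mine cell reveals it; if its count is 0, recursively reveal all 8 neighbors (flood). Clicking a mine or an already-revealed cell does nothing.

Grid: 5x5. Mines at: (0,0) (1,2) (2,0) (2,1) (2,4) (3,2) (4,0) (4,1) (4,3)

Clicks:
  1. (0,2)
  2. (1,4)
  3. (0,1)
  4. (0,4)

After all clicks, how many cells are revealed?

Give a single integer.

Click 1 (0,2) count=1: revealed 1 new [(0,2)] -> total=1
Click 2 (1,4) count=1: revealed 1 new [(1,4)] -> total=2
Click 3 (0,1) count=2: revealed 1 new [(0,1)] -> total=3
Click 4 (0,4) count=0: revealed 3 new [(0,3) (0,4) (1,3)] -> total=6

Answer: 6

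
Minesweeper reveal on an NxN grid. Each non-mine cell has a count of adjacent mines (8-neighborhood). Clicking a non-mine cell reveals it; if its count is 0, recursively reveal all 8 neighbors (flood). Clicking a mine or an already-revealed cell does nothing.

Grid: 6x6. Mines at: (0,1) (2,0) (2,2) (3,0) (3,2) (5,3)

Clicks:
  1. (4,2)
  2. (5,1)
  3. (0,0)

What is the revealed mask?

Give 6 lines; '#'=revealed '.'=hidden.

Click 1 (4,2) count=2: revealed 1 new [(4,2)] -> total=1
Click 2 (5,1) count=0: revealed 5 new [(4,0) (4,1) (5,0) (5,1) (5,2)] -> total=6
Click 3 (0,0) count=1: revealed 1 new [(0,0)] -> total=7

Answer: #.....
......
......
......
###...
###...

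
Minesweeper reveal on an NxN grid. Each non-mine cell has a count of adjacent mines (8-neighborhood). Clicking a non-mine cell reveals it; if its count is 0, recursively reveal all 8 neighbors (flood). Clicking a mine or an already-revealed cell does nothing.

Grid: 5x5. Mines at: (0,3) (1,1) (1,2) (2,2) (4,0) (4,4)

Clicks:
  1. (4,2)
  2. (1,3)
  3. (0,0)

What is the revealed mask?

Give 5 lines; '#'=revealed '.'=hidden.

Click 1 (4,2) count=0: revealed 6 new [(3,1) (3,2) (3,3) (4,1) (4,2) (4,3)] -> total=6
Click 2 (1,3) count=3: revealed 1 new [(1,3)] -> total=7
Click 3 (0,0) count=1: revealed 1 new [(0,0)] -> total=8

Answer: #....
...#.
.....
.###.
.###.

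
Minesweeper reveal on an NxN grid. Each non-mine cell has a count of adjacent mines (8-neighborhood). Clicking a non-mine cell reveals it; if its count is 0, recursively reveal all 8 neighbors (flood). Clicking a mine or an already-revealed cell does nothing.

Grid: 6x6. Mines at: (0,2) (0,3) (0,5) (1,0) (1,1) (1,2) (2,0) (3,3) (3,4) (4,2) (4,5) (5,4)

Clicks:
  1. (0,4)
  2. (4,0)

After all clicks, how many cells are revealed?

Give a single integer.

Answer: 7

Derivation:
Click 1 (0,4) count=2: revealed 1 new [(0,4)] -> total=1
Click 2 (4,0) count=0: revealed 6 new [(3,0) (3,1) (4,0) (4,1) (5,0) (5,1)] -> total=7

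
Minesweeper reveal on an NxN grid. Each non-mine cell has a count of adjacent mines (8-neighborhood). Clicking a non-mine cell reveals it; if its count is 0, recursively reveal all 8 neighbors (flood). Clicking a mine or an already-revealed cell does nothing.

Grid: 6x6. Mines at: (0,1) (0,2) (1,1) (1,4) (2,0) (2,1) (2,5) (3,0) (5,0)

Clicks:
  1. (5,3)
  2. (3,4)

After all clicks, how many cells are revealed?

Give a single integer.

Answer: 18

Derivation:
Click 1 (5,3) count=0: revealed 18 new [(2,2) (2,3) (2,4) (3,1) (3,2) (3,3) (3,4) (3,5) (4,1) (4,2) (4,3) (4,4) (4,5) (5,1) (5,2) (5,3) (5,4) (5,5)] -> total=18
Click 2 (3,4) count=1: revealed 0 new [(none)] -> total=18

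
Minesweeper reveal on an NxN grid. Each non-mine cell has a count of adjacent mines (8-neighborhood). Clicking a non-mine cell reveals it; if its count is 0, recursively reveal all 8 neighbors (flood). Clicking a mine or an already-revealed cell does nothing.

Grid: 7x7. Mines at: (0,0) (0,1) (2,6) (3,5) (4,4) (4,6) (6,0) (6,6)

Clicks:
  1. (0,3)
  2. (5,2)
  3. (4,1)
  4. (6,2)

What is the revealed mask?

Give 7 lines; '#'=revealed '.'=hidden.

Answer: ..#####
#######
######.
#####..
####...
######.
.#####.

Derivation:
Click 1 (0,3) count=0: revealed 38 new [(0,2) (0,3) (0,4) (0,5) (0,6) (1,0) (1,1) (1,2) (1,3) (1,4) (1,5) (1,6) (2,0) (2,1) (2,2) (2,3) (2,4) (2,5) (3,0) (3,1) (3,2) (3,3) (3,4) (4,0) (4,1) (4,2) (4,3) (5,0) (5,1) (5,2) (5,3) (5,4) (5,5) (6,1) (6,2) (6,3) (6,4) (6,5)] -> total=38
Click 2 (5,2) count=0: revealed 0 new [(none)] -> total=38
Click 3 (4,1) count=0: revealed 0 new [(none)] -> total=38
Click 4 (6,2) count=0: revealed 0 new [(none)] -> total=38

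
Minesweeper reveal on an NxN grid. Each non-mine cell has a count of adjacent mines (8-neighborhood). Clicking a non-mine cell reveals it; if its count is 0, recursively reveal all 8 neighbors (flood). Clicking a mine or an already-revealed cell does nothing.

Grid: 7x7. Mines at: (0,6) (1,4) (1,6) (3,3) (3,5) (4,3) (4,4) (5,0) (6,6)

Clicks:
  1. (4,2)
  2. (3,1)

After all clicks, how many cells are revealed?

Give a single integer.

Answer: 18

Derivation:
Click 1 (4,2) count=2: revealed 1 new [(4,2)] -> total=1
Click 2 (3,1) count=0: revealed 17 new [(0,0) (0,1) (0,2) (0,3) (1,0) (1,1) (1,2) (1,3) (2,0) (2,1) (2,2) (2,3) (3,0) (3,1) (3,2) (4,0) (4,1)] -> total=18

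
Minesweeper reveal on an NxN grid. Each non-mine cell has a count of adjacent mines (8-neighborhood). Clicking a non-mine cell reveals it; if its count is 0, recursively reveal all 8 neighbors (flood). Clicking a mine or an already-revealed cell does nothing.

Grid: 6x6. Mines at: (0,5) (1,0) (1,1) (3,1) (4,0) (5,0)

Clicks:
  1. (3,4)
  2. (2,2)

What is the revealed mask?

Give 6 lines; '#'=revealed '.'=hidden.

Answer: ..###.
..####
..####
..####
.#####
.#####

Derivation:
Click 1 (3,4) count=0: revealed 25 new [(0,2) (0,3) (0,4) (1,2) (1,3) (1,4) (1,5) (2,2) (2,3) (2,4) (2,5) (3,2) (3,3) (3,4) (3,5) (4,1) (4,2) (4,3) (4,4) (4,5) (5,1) (5,2) (5,3) (5,4) (5,5)] -> total=25
Click 2 (2,2) count=2: revealed 0 new [(none)] -> total=25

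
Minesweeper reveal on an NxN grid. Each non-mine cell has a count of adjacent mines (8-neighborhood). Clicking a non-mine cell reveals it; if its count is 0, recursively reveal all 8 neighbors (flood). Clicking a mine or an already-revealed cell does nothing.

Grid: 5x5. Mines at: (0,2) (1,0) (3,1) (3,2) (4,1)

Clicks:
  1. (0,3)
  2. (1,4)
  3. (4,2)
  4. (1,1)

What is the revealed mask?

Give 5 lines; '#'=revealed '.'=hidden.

Click 1 (0,3) count=1: revealed 1 new [(0,3)] -> total=1
Click 2 (1,4) count=0: revealed 9 new [(0,4) (1,3) (1,4) (2,3) (2,4) (3,3) (3,4) (4,3) (4,4)] -> total=10
Click 3 (4,2) count=3: revealed 1 new [(4,2)] -> total=11
Click 4 (1,1) count=2: revealed 1 new [(1,1)] -> total=12

Answer: ...##
.#.##
...##
...##
..###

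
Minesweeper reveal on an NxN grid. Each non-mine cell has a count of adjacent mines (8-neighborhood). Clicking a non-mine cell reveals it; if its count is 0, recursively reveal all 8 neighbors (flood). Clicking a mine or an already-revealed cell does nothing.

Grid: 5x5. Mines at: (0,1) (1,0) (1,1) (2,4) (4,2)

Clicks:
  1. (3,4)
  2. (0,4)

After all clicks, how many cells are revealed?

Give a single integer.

Answer: 7

Derivation:
Click 1 (3,4) count=1: revealed 1 new [(3,4)] -> total=1
Click 2 (0,4) count=0: revealed 6 new [(0,2) (0,3) (0,4) (1,2) (1,3) (1,4)] -> total=7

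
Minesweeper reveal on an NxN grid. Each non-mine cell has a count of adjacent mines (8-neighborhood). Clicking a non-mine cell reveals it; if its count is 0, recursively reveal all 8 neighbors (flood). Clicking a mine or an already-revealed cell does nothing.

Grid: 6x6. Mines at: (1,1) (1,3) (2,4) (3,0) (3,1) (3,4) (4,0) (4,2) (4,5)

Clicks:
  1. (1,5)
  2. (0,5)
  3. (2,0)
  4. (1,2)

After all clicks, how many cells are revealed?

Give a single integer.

Click 1 (1,5) count=1: revealed 1 new [(1,5)] -> total=1
Click 2 (0,5) count=0: revealed 3 new [(0,4) (0,5) (1,4)] -> total=4
Click 3 (2,0) count=3: revealed 1 new [(2,0)] -> total=5
Click 4 (1,2) count=2: revealed 1 new [(1,2)] -> total=6

Answer: 6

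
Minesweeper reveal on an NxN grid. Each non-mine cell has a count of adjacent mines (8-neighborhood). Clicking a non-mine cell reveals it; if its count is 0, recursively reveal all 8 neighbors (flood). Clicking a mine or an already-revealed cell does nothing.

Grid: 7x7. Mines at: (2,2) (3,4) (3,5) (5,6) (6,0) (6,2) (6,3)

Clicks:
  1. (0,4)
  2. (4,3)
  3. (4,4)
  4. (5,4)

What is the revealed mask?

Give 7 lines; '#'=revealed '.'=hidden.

Answer: #######
#######
##.####
####...
#####..
#####..
.......

Derivation:
Click 1 (0,4) count=0: revealed 32 new [(0,0) (0,1) (0,2) (0,3) (0,4) (0,5) (0,6) (1,0) (1,1) (1,2) (1,3) (1,4) (1,5) (1,6) (2,0) (2,1) (2,3) (2,4) (2,5) (2,6) (3,0) (3,1) (3,2) (3,3) (4,0) (4,1) (4,2) (4,3) (5,0) (5,1) (5,2) (5,3)] -> total=32
Click 2 (4,3) count=1: revealed 0 new [(none)] -> total=32
Click 3 (4,4) count=2: revealed 1 new [(4,4)] -> total=33
Click 4 (5,4) count=1: revealed 1 new [(5,4)] -> total=34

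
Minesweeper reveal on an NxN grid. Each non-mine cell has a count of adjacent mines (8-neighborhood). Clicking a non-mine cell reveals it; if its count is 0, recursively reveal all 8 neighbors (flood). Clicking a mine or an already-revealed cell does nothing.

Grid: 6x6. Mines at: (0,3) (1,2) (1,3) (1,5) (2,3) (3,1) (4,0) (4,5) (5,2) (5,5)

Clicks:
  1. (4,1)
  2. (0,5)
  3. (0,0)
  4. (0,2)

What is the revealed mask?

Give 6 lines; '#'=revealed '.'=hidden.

Answer: ###..#
##....
##....
......
.#....
......

Derivation:
Click 1 (4,1) count=3: revealed 1 new [(4,1)] -> total=1
Click 2 (0,5) count=1: revealed 1 new [(0,5)] -> total=2
Click 3 (0,0) count=0: revealed 6 new [(0,0) (0,1) (1,0) (1,1) (2,0) (2,1)] -> total=8
Click 4 (0,2) count=3: revealed 1 new [(0,2)] -> total=9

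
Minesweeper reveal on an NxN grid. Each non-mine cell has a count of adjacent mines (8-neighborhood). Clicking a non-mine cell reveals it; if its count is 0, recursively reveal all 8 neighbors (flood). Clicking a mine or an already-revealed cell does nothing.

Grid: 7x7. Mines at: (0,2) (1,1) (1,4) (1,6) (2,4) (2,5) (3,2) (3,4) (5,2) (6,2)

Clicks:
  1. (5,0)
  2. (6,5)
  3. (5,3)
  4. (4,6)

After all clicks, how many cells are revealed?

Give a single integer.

Answer: 24

Derivation:
Click 1 (5,0) count=0: revealed 10 new [(2,0) (2,1) (3,0) (3,1) (4,0) (4,1) (5,0) (5,1) (6,0) (6,1)] -> total=10
Click 2 (6,5) count=0: revealed 14 new [(3,5) (3,6) (4,3) (4,4) (4,5) (4,6) (5,3) (5,4) (5,5) (5,6) (6,3) (6,4) (6,5) (6,6)] -> total=24
Click 3 (5,3) count=2: revealed 0 new [(none)] -> total=24
Click 4 (4,6) count=0: revealed 0 new [(none)] -> total=24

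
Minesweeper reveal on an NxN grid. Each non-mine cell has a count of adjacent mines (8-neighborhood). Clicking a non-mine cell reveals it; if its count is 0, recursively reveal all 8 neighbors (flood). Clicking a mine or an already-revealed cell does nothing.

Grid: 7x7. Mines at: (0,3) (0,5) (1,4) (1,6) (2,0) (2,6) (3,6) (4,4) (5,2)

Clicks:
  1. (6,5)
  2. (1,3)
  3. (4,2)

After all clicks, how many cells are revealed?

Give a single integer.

Click 1 (6,5) count=0: revealed 10 new [(4,5) (4,6) (5,3) (5,4) (5,5) (5,6) (6,3) (6,4) (6,5) (6,6)] -> total=10
Click 2 (1,3) count=2: revealed 1 new [(1,3)] -> total=11
Click 3 (4,2) count=1: revealed 1 new [(4,2)] -> total=12

Answer: 12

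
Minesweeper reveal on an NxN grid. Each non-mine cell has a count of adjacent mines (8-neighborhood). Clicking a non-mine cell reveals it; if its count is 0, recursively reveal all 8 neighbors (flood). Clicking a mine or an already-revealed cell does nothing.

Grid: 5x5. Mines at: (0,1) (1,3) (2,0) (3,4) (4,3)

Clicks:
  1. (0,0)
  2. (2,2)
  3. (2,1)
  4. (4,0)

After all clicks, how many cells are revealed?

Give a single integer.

Click 1 (0,0) count=1: revealed 1 new [(0,0)] -> total=1
Click 2 (2,2) count=1: revealed 1 new [(2,2)] -> total=2
Click 3 (2,1) count=1: revealed 1 new [(2,1)] -> total=3
Click 4 (4,0) count=0: revealed 6 new [(3,0) (3,1) (3,2) (4,0) (4,1) (4,2)] -> total=9

Answer: 9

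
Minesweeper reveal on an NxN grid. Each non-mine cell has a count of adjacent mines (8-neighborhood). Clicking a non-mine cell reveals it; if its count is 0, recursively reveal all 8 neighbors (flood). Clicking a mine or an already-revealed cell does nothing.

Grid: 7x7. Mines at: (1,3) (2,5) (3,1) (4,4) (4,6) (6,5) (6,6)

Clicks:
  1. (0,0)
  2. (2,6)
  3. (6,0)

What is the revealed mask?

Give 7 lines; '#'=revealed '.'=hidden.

Answer: ###....
###....
###...#
.......
####...
#####..
#####..

Derivation:
Click 1 (0,0) count=0: revealed 9 new [(0,0) (0,1) (0,2) (1,0) (1,1) (1,2) (2,0) (2,1) (2,2)] -> total=9
Click 2 (2,6) count=1: revealed 1 new [(2,6)] -> total=10
Click 3 (6,0) count=0: revealed 14 new [(4,0) (4,1) (4,2) (4,3) (5,0) (5,1) (5,2) (5,3) (5,4) (6,0) (6,1) (6,2) (6,3) (6,4)] -> total=24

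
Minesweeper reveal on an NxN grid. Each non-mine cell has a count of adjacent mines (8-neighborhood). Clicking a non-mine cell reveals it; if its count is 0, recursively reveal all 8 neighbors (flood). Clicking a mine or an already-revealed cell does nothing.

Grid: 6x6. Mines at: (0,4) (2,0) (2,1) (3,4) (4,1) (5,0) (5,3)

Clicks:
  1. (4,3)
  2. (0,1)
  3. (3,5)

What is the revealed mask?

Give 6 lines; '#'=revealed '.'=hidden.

Click 1 (4,3) count=2: revealed 1 new [(4,3)] -> total=1
Click 2 (0,1) count=0: revealed 8 new [(0,0) (0,1) (0,2) (0,3) (1,0) (1,1) (1,2) (1,3)] -> total=9
Click 3 (3,5) count=1: revealed 1 new [(3,5)] -> total=10

Answer: ####..
####..
......
.....#
...#..
......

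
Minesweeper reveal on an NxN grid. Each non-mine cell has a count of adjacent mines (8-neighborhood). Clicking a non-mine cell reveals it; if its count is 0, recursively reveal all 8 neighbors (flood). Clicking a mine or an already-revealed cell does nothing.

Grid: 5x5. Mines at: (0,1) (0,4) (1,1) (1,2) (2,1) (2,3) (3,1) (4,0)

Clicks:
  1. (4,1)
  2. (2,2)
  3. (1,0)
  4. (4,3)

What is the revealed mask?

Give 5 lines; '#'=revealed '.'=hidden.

Answer: .....
#....
..#..
..###
.####

Derivation:
Click 1 (4,1) count=2: revealed 1 new [(4,1)] -> total=1
Click 2 (2,2) count=5: revealed 1 new [(2,2)] -> total=2
Click 3 (1,0) count=3: revealed 1 new [(1,0)] -> total=3
Click 4 (4,3) count=0: revealed 6 new [(3,2) (3,3) (3,4) (4,2) (4,3) (4,4)] -> total=9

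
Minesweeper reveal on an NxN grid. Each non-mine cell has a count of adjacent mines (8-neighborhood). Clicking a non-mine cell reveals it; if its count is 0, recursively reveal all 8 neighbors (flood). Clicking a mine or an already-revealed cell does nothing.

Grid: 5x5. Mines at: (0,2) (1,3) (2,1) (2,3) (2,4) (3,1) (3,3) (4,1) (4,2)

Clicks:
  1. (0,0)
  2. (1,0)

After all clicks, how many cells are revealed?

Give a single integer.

Answer: 4

Derivation:
Click 1 (0,0) count=0: revealed 4 new [(0,0) (0,1) (1,0) (1,1)] -> total=4
Click 2 (1,0) count=1: revealed 0 new [(none)] -> total=4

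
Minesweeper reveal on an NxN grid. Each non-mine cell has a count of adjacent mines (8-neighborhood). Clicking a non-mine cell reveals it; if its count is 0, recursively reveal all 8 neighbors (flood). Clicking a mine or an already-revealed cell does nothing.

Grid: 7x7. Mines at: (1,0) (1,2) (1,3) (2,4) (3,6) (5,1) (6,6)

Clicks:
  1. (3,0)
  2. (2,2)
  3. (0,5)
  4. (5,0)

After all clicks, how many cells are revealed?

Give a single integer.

Answer: 33

Derivation:
Click 1 (3,0) count=0: revealed 24 new [(2,0) (2,1) (2,2) (2,3) (3,0) (3,1) (3,2) (3,3) (3,4) (3,5) (4,0) (4,1) (4,2) (4,3) (4,4) (4,5) (5,2) (5,3) (5,4) (5,5) (6,2) (6,3) (6,4) (6,5)] -> total=24
Click 2 (2,2) count=2: revealed 0 new [(none)] -> total=24
Click 3 (0,5) count=0: revealed 8 new [(0,4) (0,5) (0,6) (1,4) (1,5) (1,6) (2,5) (2,6)] -> total=32
Click 4 (5,0) count=1: revealed 1 new [(5,0)] -> total=33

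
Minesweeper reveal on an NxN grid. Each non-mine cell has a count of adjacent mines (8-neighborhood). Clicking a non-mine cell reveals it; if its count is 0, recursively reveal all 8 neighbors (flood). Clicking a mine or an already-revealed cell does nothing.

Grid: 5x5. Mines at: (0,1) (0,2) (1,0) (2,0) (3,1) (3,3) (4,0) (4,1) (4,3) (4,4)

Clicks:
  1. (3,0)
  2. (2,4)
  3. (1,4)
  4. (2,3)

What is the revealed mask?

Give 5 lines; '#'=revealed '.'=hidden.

Answer: ...##
...##
...##
#....
.....

Derivation:
Click 1 (3,0) count=4: revealed 1 new [(3,0)] -> total=1
Click 2 (2,4) count=1: revealed 1 new [(2,4)] -> total=2
Click 3 (1,4) count=0: revealed 5 new [(0,3) (0,4) (1,3) (1,4) (2,3)] -> total=7
Click 4 (2,3) count=1: revealed 0 new [(none)] -> total=7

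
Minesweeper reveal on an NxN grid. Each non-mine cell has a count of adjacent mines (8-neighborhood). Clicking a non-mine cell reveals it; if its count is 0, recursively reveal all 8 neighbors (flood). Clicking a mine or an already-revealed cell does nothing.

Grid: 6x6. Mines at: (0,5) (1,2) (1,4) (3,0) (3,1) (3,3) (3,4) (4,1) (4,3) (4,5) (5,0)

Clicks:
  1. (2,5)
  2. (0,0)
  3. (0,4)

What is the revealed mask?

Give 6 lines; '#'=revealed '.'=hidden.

Click 1 (2,5) count=2: revealed 1 new [(2,5)] -> total=1
Click 2 (0,0) count=0: revealed 6 new [(0,0) (0,1) (1,0) (1,1) (2,0) (2,1)] -> total=7
Click 3 (0,4) count=2: revealed 1 new [(0,4)] -> total=8

Answer: ##..#.
##....
##...#
......
......
......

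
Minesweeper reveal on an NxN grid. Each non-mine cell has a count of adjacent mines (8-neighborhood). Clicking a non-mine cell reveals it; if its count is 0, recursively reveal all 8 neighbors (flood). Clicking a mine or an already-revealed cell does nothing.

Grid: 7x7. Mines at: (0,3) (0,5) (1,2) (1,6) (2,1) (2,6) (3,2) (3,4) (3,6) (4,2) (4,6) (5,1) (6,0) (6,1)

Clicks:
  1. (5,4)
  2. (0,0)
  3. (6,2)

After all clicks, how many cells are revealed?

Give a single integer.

Answer: 17

Derivation:
Click 1 (5,4) count=0: revealed 13 new [(4,3) (4,4) (4,5) (5,2) (5,3) (5,4) (5,5) (5,6) (6,2) (6,3) (6,4) (6,5) (6,6)] -> total=13
Click 2 (0,0) count=0: revealed 4 new [(0,0) (0,1) (1,0) (1,1)] -> total=17
Click 3 (6,2) count=2: revealed 0 new [(none)] -> total=17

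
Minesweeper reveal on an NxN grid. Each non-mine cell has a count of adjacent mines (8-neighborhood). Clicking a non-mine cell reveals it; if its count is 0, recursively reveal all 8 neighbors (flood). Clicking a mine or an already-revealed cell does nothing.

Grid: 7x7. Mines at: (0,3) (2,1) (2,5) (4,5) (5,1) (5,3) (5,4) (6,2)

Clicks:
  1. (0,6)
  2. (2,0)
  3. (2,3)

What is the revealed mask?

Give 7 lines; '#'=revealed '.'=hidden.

Answer: ....###
..#####
#.###..
..###..
..###..
.......
.......

Derivation:
Click 1 (0,6) count=0: revealed 6 new [(0,4) (0,5) (0,6) (1,4) (1,5) (1,6)] -> total=6
Click 2 (2,0) count=1: revealed 1 new [(2,0)] -> total=7
Click 3 (2,3) count=0: revealed 11 new [(1,2) (1,3) (2,2) (2,3) (2,4) (3,2) (3,3) (3,4) (4,2) (4,3) (4,4)] -> total=18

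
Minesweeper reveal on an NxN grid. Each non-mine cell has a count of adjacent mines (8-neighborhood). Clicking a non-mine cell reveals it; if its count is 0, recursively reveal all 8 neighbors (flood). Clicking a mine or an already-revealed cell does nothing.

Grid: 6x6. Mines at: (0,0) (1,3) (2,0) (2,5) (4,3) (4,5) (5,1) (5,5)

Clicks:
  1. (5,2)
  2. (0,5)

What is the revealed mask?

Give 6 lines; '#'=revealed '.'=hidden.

Answer: ....##
....##
......
......
......
..#...

Derivation:
Click 1 (5,2) count=2: revealed 1 new [(5,2)] -> total=1
Click 2 (0,5) count=0: revealed 4 new [(0,4) (0,5) (1,4) (1,5)] -> total=5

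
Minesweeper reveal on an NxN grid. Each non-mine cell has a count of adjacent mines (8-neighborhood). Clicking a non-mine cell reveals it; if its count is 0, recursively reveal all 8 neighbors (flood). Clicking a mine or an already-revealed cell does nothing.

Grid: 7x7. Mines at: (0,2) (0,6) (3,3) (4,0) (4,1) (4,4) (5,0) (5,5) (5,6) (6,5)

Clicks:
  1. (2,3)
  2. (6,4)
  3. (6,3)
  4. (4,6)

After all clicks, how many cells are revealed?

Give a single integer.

Answer: 10

Derivation:
Click 1 (2,3) count=1: revealed 1 new [(2,3)] -> total=1
Click 2 (6,4) count=2: revealed 1 new [(6,4)] -> total=2
Click 3 (6,3) count=0: revealed 7 new [(5,1) (5,2) (5,3) (5,4) (6,1) (6,2) (6,3)] -> total=9
Click 4 (4,6) count=2: revealed 1 new [(4,6)] -> total=10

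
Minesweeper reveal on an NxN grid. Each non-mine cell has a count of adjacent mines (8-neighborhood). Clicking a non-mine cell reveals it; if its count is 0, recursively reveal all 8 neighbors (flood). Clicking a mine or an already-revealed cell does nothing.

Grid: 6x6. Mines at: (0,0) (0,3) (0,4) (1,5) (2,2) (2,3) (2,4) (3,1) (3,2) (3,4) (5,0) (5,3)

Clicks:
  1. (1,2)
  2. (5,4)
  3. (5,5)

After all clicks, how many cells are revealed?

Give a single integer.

Answer: 5

Derivation:
Click 1 (1,2) count=3: revealed 1 new [(1,2)] -> total=1
Click 2 (5,4) count=1: revealed 1 new [(5,4)] -> total=2
Click 3 (5,5) count=0: revealed 3 new [(4,4) (4,5) (5,5)] -> total=5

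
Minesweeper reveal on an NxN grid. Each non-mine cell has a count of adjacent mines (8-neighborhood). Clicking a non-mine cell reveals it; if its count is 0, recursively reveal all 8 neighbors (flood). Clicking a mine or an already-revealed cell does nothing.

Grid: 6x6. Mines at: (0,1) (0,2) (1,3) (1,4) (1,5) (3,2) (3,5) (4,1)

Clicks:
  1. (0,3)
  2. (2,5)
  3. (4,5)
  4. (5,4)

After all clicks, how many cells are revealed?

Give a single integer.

Click 1 (0,3) count=3: revealed 1 new [(0,3)] -> total=1
Click 2 (2,5) count=3: revealed 1 new [(2,5)] -> total=2
Click 3 (4,5) count=1: revealed 1 new [(4,5)] -> total=3
Click 4 (5,4) count=0: revealed 7 new [(4,2) (4,3) (4,4) (5,2) (5,3) (5,4) (5,5)] -> total=10

Answer: 10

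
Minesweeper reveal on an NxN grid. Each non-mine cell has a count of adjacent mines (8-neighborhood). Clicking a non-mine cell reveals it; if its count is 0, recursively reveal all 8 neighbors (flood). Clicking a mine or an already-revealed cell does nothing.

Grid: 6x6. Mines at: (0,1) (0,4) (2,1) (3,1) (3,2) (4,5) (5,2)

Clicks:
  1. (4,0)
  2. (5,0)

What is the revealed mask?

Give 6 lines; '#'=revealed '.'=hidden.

Click 1 (4,0) count=1: revealed 1 new [(4,0)] -> total=1
Click 2 (5,0) count=0: revealed 3 new [(4,1) (5,0) (5,1)] -> total=4

Answer: ......
......
......
......
##....
##....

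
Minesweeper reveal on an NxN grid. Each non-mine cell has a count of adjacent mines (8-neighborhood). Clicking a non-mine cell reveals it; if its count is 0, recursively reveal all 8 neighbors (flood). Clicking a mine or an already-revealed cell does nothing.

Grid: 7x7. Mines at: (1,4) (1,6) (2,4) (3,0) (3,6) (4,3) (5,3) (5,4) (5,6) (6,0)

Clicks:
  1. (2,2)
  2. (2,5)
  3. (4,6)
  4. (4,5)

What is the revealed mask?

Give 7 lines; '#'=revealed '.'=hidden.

Click 1 (2,2) count=0: revealed 15 new [(0,0) (0,1) (0,2) (0,3) (1,0) (1,1) (1,2) (1,3) (2,0) (2,1) (2,2) (2,3) (3,1) (3,2) (3,3)] -> total=15
Click 2 (2,5) count=4: revealed 1 new [(2,5)] -> total=16
Click 3 (4,6) count=2: revealed 1 new [(4,6)] -> total=17
Click 4 (4,5) count=3: revealed 1 new [(4,5)] -> total=18

Answer: ####...
####...
####.#.
.###...
.....##
.......
.......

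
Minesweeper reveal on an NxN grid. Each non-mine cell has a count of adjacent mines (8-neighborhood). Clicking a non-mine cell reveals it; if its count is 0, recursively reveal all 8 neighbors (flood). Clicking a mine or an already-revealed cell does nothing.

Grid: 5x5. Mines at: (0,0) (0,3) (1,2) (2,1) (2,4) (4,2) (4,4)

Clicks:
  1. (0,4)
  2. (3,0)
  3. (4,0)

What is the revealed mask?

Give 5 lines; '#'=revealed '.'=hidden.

Click 1 (0,4) count=1: revealed 1 new [(0,4)] -> total=1
Click 2 (3,0) count=1: revealed 1 new [(3,0)] -> total=2
Click 3 (4,0) count=0: revealed 3 new [(3,1) (4,0) (4,1)] -> total=5

Answer: ....#
.....
.....
##...
##...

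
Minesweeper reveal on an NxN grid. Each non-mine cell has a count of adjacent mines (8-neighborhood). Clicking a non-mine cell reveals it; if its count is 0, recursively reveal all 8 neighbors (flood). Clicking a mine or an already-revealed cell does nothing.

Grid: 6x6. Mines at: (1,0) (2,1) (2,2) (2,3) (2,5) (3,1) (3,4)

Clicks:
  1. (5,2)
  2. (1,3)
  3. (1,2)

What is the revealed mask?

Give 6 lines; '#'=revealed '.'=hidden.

Answer: ......
..##..
......
......
######
######

Derivation:
Click 1 (5,2) count=0: revealed 12 new [(4,0) (4,1) (4,2) (4,3) (4,4) (4,5) (5,0) (5,1) (5,2) (5,3) (5,4) (5,5)] -> total=12
Click 2 (1,3) count=2: revealed 1 new [(1,3)] -> total=13
Click 3 (1,2) count=3: revealed 1 new [(1,2)] -> total=14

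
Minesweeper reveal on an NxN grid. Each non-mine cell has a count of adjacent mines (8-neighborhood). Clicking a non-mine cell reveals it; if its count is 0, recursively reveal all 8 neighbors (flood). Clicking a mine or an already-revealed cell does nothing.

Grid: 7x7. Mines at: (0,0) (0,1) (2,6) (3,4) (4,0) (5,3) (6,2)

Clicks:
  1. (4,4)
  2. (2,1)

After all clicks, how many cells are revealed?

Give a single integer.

Answer: 26

Derivation:
Click 1 (4,4) count=2: revealed 1 new [(4,4)] -> total=1
Click 2 (2,1) count=0: revealed 25 new [(0,2) (0,3) (0,4) (0,5) (0,6) (1,0) (1,1) (1,2) (1,3) (1,4) (1,5) (1,6) (2,0) (2,1) (2,2) (2,3) (2,4) (2,5) (3,0) (3,1) (3,2) (3,3) (4,1) (4,2) (4,3)] -> total=26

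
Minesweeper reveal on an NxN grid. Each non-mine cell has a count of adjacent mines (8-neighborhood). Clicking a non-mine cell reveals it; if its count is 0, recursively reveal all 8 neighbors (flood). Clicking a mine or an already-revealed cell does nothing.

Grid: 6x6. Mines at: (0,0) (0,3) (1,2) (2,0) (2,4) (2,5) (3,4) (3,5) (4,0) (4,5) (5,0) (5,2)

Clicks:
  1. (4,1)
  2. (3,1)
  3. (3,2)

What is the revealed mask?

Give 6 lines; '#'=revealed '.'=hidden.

Answer: ......
......
.###..
.###..
.###..
......

Derivation:
Click 1 (4,1) count=3: revealed 1 new [(4,1)] -> total=1
Click 2 (3,1) count=2: revealed 1 new [(3,1)] -> total=2
Click 3 (3,2) count=0: revealed 7 new [(2,1) (2,2) (2,3) (3,2) (3,3) (4,2) (4,3)] -> total=9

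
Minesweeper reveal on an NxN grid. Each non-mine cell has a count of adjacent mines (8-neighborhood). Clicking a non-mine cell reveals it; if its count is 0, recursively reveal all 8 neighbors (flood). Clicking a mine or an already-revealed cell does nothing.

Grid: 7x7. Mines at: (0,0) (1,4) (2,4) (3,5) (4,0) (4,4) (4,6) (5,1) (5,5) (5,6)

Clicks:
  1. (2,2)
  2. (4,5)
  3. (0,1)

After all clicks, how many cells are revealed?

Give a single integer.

Click 1 (2,2) count=0: revealed 18 new [(0,1) (0,2) (0,3) (1,0) (1,1) (1,2) (1,3) (2,0) (2,1) (2,2) (2,3) (3,0) (3,1) (3,2) (3,3) (4,1) (4,2) (4,3)] -> total=18
Click 2 (4,5) count=5: revealed 1 new [(4,5)] -> total=19
Click 3 (0,1) count=1: revealed 0 new [(none)] -> total=19

Answer: 19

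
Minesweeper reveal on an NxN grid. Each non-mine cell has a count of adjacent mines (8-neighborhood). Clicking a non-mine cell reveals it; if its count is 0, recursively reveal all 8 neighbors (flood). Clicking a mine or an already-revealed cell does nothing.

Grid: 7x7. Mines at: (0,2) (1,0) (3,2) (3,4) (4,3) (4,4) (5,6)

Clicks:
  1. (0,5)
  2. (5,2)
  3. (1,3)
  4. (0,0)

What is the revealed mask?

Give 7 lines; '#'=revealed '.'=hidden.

Click 1 (0,5) count=0: revealed 16 new [(0,3) (0,4) (0,5) (0,6) (1,3) (1,4) (1,5) (1,6) (2,3) (2,4) (2,5) (2,6) (3,5) (3,6) (4,5) (4,6)] -> total=16
Click 2 (5,2) count=1: revealed 1 new [(5,2)] -> total=17
Click 3 (1,3) count=1: revealed 0 new [(none)] -> total=17
Click 4 (0,0) count=1: revealed 1 new [(0,0)] -> total=18

Answer: #..####
...####
...####
.....##
.....##
..#....
.......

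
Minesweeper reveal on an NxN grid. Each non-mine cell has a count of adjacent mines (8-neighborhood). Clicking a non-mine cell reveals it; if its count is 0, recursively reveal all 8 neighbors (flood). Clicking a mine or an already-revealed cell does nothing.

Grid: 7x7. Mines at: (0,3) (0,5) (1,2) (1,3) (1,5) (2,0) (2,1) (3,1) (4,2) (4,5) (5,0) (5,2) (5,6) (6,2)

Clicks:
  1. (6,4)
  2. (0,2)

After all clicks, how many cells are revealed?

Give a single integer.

Answer: 7

Derivation:
Click 1 (6,4) count=0: revealed 6 new [(5,3) (5,4) (5,5) (6,3) (6,4) (6,5)] -> total=6
Click 2 (0,2) count=3: revealed 1 new [(0,2)] -> total=7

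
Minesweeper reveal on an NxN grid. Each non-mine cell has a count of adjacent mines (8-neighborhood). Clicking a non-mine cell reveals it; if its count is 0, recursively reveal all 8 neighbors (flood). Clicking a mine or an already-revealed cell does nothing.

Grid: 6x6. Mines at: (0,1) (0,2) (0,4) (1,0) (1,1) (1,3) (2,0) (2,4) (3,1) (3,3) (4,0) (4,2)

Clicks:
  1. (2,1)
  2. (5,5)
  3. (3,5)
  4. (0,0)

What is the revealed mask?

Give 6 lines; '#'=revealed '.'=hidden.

Answer: #.....
......
.#....
....##
...###
...###

Derivation:
Click 1 (2,1) count=4: revealed 1 new [(2,1)] -> total=1
Click 2 (5,5) count=0: revealed 8 new [(3,4) (3,5) (4,3) (4,4) (4,5) (5,3) (5,4) (5,5)] -> total=9
Click 3 (3,5) count=1: revealed 0 new [(none)] -> total=9
Click 4 (0,0) count=3: revealed 1 new [(0,0)] -> total=10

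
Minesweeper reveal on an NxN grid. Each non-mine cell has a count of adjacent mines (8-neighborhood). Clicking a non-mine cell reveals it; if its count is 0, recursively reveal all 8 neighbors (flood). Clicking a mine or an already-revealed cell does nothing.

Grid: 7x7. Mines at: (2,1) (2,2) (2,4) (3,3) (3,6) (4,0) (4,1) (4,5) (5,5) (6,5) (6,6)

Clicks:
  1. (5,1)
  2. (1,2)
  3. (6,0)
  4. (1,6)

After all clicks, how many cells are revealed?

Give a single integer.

Answer: 29

Derivation:
Click 1 (5,1) count=2: revealed 1 new [(5,1)] -> total=1
Click 2 (1,2) count=2: revealed 1 new [(1,2)] -> total=2
Click 3 (6,0) count=0: revealed 12 new [(4,2) (4,3) (4,4) (5,0) (5,2) (5,3) (5,4) (6,0) (6,1) (6,2) (6,3) (6,4)] -> total=14
Click 4 (1,6) count=0: revealed 15 new [(0,0) (0,1) (0,2) (0,3) (0,4) (0,5) (0,6) (1,0) (1,1) (1,3) (1,4) (1,5) (1,6) (2,5) (2,6)] -> total=29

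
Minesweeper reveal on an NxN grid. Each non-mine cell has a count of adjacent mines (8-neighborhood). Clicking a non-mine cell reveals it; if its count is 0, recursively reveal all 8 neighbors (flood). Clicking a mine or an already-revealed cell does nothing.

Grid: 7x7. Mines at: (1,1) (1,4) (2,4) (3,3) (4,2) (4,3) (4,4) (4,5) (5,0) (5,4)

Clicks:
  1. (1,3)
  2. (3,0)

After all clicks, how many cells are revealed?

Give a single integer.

Click 1 (1,3) count=2: revealed 1 new [(1,3)] -> total=1
Click 2 (3,0) count=0: revealed 6 new [(2,0) (2,1) (3,0) (3,1) (4,0) (4,1)] -> total=7

Answer: 7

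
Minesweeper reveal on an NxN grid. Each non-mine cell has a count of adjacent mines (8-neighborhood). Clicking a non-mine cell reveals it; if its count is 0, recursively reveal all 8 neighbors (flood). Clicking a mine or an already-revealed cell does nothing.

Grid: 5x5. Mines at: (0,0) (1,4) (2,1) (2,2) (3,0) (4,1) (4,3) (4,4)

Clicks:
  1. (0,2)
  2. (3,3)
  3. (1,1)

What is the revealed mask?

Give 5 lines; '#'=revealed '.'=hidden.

Click 1 (0,2) count=0: revealed 6 new [(0,1) (0,2) (0,3) (1,1) (1,2) (1,3)] -> total=6
Click 2 (3,3) count=3: revealed 1 new [(3,3)] -> total=7
Click 3 (1,1) count=3: revealed 0 new [(none)] -> total=7

Answer: .###.
.###.
.....
...#.
.....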